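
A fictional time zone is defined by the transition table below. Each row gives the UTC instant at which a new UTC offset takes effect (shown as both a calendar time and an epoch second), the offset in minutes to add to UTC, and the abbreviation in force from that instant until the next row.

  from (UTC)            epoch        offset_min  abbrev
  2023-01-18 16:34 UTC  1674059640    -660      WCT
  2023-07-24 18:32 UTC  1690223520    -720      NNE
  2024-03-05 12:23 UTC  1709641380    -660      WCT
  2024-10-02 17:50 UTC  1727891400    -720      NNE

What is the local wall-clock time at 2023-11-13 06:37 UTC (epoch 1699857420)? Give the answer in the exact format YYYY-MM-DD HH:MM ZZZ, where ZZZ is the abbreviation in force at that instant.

Query: 2023-11-13 06:37 UTC
Rule 2/4 (NNE, -12:00): 2023-07-24 18:32 UTC ≤ query < 2024-03-05 12:23 UTC
6·60 + 37 - 720 = -323 min
-323 = -1·1440 + 1117; 1117 = 18·60 + 37 → 18:37, 2023-11-13 - 1 day = 2023-11-12
→ 2023-11-12 18:37 NNE

2023-11-12 18:37 NNE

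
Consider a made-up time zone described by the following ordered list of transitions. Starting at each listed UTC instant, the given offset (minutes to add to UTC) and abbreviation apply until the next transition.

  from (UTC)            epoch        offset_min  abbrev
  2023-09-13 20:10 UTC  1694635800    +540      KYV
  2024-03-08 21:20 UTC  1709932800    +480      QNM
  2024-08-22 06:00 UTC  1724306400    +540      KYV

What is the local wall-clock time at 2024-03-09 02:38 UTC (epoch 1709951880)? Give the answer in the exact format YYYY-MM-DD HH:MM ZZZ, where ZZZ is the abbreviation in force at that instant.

Query: 2024-03-09 02:38 UTC
Rule 2/3 (QNM, +08:00): 2024-03-08 21:20 UTC ≤ query < 2024-08-22 06:00 UTC
2·60 + 38 + 480 = 638 min
638 = 0·1440 + 638; 638 = 10·60 + 38 → 10:38, same day
→ 2024-03-09 10:38 QNM

2024-03-09 10:38 QNM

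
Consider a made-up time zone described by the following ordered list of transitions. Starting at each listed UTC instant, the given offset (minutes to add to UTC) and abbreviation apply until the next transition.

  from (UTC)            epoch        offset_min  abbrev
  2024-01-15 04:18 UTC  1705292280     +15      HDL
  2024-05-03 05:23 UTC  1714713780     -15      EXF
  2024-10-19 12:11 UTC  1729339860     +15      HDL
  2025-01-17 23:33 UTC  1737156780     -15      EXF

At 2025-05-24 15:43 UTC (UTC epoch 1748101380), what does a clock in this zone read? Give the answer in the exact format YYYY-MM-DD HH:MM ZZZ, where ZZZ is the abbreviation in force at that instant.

2025-05-24 15:28 EXF

Query: 2025-05-24 15:43 UTC
Rule 4/4 (EXF, -00:15): 2025-01-17 23:33 UTC ≤ query < +∞
15·60 + 43 - 15 = 928 min
928 = 0·1440 + 928; 928 = 15·60 + 28 → 15:28, same day
→ 2025-05-24 15:28 EXF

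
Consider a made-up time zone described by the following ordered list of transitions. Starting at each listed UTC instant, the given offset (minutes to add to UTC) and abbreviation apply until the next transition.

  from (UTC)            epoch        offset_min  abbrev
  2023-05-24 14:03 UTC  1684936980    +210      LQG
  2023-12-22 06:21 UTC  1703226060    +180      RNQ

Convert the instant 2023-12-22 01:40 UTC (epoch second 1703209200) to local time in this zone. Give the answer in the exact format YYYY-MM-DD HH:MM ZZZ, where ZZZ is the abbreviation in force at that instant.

Query: 2023-12-22 01:40 UTC
Rule 1/2 (LQG, +03:30): 2023-05-24 14:03 UTC ≤ query < 2023-12-22 06:21 UTC
1·60 + 40 + 210 = 310 min
310 = 0·1440 + 310; 310 = 5·60 + 10 → 05:10, same day
→ 2023-12-22 05:10 LQG

2023-12-22 05:10 LQG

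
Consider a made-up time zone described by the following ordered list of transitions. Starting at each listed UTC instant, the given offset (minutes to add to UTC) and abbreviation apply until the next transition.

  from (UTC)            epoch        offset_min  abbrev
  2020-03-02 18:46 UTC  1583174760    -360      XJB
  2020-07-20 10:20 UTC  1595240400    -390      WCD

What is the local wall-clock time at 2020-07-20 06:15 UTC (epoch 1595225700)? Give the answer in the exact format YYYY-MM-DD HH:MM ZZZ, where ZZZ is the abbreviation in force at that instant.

Query: 2020-07-20 06:15 UTC
Rule 1/2 (XJB, -06:00): 2020-03-02 18:46 UTC ≤ query < 2020-07-20 10:20 UTC
6·60 + 15 - 360 = 15 min
15 = 0·1440 + 15; 15 = 0·60 + 15 → 00:15, same day
→ 2020-07-20 00:15 XJB

2020-07-20 00:15 XJB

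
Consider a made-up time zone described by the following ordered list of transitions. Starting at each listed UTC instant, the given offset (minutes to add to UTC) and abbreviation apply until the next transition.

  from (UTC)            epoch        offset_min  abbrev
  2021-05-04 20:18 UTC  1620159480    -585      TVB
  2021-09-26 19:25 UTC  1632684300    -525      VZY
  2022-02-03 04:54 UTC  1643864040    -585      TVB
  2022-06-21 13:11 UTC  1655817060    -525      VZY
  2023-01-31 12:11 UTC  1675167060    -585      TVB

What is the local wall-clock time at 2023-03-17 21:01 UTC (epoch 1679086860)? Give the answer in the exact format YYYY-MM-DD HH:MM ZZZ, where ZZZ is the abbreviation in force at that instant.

2023-03-17 11:16 TVB

Query: 2023-03-17 21:01 UTC
Rule 5/5 (TVB, -09:45): 2023-01-31 12:11 UTC ≤ query < +∞
21·60 + 1 - 585 = 676 min
676 = 0·1440 + 676; 676 = 11·60 + 16 → 11:16, same day
→ 2023-03-17 11:16 TVB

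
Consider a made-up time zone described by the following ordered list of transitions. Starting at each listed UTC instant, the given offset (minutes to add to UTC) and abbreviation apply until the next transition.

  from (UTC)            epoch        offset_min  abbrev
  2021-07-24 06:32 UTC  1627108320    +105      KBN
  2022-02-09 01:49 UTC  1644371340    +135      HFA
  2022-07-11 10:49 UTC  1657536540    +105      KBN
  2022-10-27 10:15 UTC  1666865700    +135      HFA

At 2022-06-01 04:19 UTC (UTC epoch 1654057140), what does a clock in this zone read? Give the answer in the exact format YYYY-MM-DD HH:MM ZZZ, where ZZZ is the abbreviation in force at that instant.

2022-06-01 06:34 HFA

Query: 2022-06-01 04:19 UTC
Rule 2/4 (HFA, +02:15): 2022-02-09 01:49 UTC ≤ query < 2022-07-11 10:49 UTC
4·60 + 19 + 135 = 394 min
394 = 0·1440 + 394; 394 = 6·60 + 34 → 06:34, same day
→ 2022-06-01 06:34 HFA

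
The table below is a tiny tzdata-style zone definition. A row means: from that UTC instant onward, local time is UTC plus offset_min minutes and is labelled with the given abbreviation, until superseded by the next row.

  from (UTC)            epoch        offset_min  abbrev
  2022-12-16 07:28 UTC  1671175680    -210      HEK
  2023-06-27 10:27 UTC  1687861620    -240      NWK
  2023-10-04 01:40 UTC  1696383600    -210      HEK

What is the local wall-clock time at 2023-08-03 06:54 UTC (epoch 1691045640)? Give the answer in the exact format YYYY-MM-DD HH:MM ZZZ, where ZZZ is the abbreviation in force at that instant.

Query: 2023-08-03 06:54 UTC
Rule 2/3 (NWK, -04:00): 2023-06-27 10:27 UTC ≤ query < 2023-10-04 01:40 UTC
6·60 + 54 - 240 = 174 min
174 = 0·1440 + 174; 174 = 2·60 + 54 → 02:54, same day
→ 2023-08-03 02:54 NWK

2023-08-03 02:54 NWK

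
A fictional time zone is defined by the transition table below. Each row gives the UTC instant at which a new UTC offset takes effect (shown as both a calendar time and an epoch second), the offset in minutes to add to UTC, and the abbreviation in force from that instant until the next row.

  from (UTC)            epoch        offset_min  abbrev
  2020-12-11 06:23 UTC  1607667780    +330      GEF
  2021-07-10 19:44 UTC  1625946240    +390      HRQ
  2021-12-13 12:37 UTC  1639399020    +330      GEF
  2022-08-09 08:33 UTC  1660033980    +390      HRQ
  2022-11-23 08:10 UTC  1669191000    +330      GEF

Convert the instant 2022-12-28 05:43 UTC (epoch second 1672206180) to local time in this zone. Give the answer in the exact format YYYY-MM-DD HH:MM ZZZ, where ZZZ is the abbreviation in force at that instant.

2022-12-28 11:13 GEF

Query: 2022-12-28 05:43 UTC
Rule 5/5 (GEF, +05:30): 2022-11-23 08:10 UTC ≤ query < +∞
5·60 + 43 + 330 = 673 min
673 = 0·1440 + 673; 673 = 11·60 + 13 → 11:13, same day
→ 2022-12-28 11:13 GEF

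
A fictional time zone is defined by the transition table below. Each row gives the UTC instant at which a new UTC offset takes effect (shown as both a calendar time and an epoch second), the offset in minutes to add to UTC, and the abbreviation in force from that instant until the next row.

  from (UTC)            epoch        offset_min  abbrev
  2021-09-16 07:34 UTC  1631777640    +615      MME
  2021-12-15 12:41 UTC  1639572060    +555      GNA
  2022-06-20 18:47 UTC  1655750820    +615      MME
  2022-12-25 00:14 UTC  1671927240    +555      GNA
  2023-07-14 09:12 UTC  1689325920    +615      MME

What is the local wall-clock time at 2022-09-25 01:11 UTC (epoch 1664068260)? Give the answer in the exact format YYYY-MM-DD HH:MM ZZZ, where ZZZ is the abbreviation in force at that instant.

2022-09-25 11:26 MME

Query: 2022-09-25 01:11 UTC
Rule 3/5 (MME, +10:15): 2022-06-20 18:47 UTC ≤ query < 2022-12-25 00:14 UTC
1·60 + 11 + 615 = 686 min
686 = 0·1440 + 686; 686 = 11·60 + 26 → 11:26, same day
→ 2022-09-25 11:26 MME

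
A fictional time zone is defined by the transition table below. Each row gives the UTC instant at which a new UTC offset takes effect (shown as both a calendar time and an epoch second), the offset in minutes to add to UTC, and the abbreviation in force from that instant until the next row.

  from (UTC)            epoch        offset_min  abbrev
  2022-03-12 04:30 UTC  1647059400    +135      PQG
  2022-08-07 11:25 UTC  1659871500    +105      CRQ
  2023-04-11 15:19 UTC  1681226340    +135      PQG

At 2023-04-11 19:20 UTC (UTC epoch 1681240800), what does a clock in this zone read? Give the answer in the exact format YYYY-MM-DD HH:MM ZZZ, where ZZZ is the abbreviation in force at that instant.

2023-04-11 21:35 PQG

Query: 2023-04-11 19:20 UTC
Rule 3/3 (PQG, +02:15): 2023-04-11 15:19 UTC ≤ query < +∞
19·60 + 20 + 135 = 1295 min
1295 = 0·1440 + 1295; 1295 = 21·60 + 35 → 21:35, same day
→ 2023-04-11 21:35 PQG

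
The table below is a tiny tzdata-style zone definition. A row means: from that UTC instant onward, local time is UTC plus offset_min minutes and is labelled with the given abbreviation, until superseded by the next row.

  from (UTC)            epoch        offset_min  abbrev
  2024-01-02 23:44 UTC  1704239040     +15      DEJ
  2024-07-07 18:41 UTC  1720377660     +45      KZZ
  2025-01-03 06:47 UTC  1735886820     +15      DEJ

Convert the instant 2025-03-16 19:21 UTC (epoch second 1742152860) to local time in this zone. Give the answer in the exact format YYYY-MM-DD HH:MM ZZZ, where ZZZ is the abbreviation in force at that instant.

Query: 2025-03-16 19:21 UTC
Rule 3/3 (DEJ, +00:15): 2025-01-03 06:47 UTC ≤ query < +∞
19·60 + 21 + 15 = 1176 min
1176 = 0·1440 + 1176; 1176 = 19·60 + 36 → 19:36, same day
→ 2025-03-16 19:36 DEJ

2025-03-16 19:36 DEJ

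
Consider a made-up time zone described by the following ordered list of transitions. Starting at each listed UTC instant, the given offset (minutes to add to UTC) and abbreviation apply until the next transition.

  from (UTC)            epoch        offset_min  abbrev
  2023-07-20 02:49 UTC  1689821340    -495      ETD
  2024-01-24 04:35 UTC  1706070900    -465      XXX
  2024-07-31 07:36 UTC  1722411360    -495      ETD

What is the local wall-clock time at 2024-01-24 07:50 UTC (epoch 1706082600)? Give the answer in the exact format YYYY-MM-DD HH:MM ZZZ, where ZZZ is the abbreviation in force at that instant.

2024-01-24 00:05 XXX

Query: 2024-01-24 07:50 UTC
Rule 2/3 (XXX, -07:45): 2024-01-24 04:35 UTC ≤ query < 2024-07-31 07:36 UTC
7·60 + 50 - 465 = 5 min
5 = 0·1440 + 5; 5 = 0·60 + 5 → 00:05, same day
→ 2024-01-24 00:05 XXX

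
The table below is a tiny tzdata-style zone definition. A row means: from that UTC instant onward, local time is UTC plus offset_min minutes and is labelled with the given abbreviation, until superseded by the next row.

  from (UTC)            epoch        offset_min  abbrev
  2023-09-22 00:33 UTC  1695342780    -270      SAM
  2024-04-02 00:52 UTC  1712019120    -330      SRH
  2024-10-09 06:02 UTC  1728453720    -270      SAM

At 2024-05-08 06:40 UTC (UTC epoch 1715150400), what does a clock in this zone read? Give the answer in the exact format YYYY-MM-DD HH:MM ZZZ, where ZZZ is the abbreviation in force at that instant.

2024-05-08 01:10 SRH

Query: 2024-05-08 06:40 UTC
Rule 2/3 (SRH, -05:30): 2024-04-02 00:52 UTC ≤ query < 2024-10-09 06:02 UTC
6·60 + 40 - 330 = 70 min
70 = 0·1440 + 70; 70 = 1·60 + 10 → 01:10, same day
→ 2024-05-08 01:10 SRH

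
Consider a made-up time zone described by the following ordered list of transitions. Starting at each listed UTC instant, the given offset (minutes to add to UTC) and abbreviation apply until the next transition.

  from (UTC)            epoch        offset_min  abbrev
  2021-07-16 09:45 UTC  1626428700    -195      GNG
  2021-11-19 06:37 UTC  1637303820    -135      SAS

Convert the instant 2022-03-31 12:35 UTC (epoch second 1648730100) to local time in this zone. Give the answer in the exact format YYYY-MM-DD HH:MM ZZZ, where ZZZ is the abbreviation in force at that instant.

Query: 2022-03-31 12:35 UTC
Rule 2/2 (SAS, -02:15): 2021-11-19 06:37 UTC ≤ query < +∞
12·60 + 35 - 135 = 620 min
620 = 0·1440 + 620; 620 = 10·60 + 20 → 10:20, same day
→ 2022-03-31 10:20 SAS

2022-03-31 10:20 SAS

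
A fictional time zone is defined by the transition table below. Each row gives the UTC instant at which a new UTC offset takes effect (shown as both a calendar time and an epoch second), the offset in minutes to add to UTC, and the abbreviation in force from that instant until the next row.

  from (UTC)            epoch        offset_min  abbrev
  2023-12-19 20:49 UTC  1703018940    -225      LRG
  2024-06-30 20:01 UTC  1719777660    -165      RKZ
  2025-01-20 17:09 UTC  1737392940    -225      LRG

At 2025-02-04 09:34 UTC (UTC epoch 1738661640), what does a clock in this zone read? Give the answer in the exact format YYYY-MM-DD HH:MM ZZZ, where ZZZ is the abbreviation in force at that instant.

2025-02-04 05:49 LRG

Query: 2025-02-04 09:34 UTC
Rule 3/3 (LRG, -03:45): 2025-01-20 17:09 UTC ≤ query < +∞
9·60 + 34 - 225 = 349 min
349 = 0·1440 + 349; 349 = 5·60 + 49 → 05:49, same day
→ 2025-02-04 05:49 LRG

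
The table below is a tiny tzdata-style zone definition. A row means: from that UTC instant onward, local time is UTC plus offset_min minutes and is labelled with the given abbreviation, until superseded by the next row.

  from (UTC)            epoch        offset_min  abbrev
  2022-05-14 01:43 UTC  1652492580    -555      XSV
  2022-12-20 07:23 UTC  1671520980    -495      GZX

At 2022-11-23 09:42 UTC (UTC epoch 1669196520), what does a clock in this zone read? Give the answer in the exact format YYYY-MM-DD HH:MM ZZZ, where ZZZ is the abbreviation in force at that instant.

2022-11-23 00:27 XSV

Query: 2022-11-23 09:42 UTC
Rule 1/2 (XSV, -09:15): 2022-05-14 01:43 UTC ≤ query < 2022-12-20 07:23 UTC
9·60 + 42 - 555 = 27 min
27 = 0·1440 + 27; 27 = 0·60 + 27 → 00:27, same day
→ 2022-11-23 00:27 XSV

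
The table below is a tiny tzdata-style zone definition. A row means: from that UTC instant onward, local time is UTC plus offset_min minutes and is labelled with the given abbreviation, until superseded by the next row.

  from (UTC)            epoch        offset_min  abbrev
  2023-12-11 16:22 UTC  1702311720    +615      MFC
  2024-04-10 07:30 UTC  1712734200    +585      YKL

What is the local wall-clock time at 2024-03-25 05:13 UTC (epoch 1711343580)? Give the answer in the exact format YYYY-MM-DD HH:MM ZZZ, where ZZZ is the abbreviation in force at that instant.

2024-03-25 15:28 MFC

Query: 2024-03-25 05:13 UTC
Rule 1/2 (MFC, +10:15): 2023-12-11 16:22 UTC ≤ query < 2024-04-10 07:30 UTC
5·60 + 13 + 615 = 928 min
928 = 0·1440 + 928; 928 = 15·60 + 28 → 15:28, same day
→ 2024-03-25 15:28 MFC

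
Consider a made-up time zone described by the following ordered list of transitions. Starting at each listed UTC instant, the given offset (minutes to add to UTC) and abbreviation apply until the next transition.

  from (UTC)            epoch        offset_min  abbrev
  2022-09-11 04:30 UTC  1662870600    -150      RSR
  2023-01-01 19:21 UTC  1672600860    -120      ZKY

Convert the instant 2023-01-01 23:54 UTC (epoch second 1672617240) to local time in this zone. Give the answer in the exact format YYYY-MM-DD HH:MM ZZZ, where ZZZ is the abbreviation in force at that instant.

2023-01-01 21:54 ZKY

Query: 2023-01-01 23:54 UTC
Rule 2/2 (ZKY, -02:00): 2023-01-01 19:21 UTC ≤ query < +∞
23·60 + 54 - 120 = 1314 min
1314 = 0·1440 + 1314; 1314 = 21·60 + 54 → 21:54, same day
→ 2023-01-01 21:54 ZKY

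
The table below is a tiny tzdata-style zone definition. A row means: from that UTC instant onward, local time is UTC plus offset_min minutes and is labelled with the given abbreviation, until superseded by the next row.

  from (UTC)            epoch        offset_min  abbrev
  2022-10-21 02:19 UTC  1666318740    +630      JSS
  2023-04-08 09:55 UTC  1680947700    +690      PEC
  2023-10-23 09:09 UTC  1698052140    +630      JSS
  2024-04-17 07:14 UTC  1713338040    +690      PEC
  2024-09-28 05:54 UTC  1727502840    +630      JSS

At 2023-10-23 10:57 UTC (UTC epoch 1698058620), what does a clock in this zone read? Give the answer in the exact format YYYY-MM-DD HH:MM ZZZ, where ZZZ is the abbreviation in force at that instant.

2023-10-23 21:27 JSS

Query: 2023-10-23 10:57 UTC
Rule 3/5 (JSS, +10:30): 2023-10-23 09:09 UTC ≤ query < 2024-04-17 07:14 UTC
10·60 + 57 + 630 = 1287 min
1287 = 0·1440 + 1287; 1287 = 21·60 + 27 → 21:27, same day
→ 2023-10-23 21:27 JSS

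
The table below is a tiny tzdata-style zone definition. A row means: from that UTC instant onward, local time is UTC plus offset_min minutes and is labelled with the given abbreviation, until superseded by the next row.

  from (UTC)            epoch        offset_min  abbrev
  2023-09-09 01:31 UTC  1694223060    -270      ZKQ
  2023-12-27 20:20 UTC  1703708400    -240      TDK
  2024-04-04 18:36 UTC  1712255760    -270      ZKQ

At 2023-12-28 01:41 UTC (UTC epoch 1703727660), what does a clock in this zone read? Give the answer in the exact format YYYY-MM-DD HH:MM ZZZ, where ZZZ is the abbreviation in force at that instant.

Query: 2023-12-28 01:41 UTC
Rule 2/3 (TDK, -04:00): 2023-12-27 20:20 UTC ≤ query < 2024-04-04 18:36 UTC
1·60 + 41 - 240 = -139 min
-139 = -1·1440 + 1301; 1301 = 21·60 + 41 → 21:41, 2023-12-28 - 1 day = 2023-12-27
→ 2023-12-27 21:41 TDK

2023-12-27 21:41 TDK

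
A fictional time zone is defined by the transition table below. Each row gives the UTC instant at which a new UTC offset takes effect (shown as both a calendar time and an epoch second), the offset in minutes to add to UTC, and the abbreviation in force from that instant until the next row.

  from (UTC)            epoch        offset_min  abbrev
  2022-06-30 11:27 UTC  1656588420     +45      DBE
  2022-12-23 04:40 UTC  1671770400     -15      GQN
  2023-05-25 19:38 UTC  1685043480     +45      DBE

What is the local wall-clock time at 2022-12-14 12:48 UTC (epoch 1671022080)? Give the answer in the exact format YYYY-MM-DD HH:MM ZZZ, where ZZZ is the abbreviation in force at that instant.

Query: 2022-12-14 12:48 UTC
Rule 1/3 (DBE, +00:45): 2022-06-30 11:27 UTC ≤ query < 2022-12-23 04:40 UTC
12·60 + 48 + 45 = 813 min
813 = 0·1440 + 813; 813 = 13·60 + 33 → 13:33, same day
→ 2022-12-14 13:33 DBE

2022-12-14 13:33 DBE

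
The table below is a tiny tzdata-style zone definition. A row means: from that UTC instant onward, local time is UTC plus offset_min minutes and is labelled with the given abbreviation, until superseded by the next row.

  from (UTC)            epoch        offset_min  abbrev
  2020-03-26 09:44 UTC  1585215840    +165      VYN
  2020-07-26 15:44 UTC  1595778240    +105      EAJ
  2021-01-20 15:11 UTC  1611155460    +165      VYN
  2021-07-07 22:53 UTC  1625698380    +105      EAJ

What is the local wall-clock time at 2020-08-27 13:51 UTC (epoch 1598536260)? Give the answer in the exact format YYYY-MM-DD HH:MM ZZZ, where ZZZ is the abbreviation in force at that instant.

2020-08-27 15:36 EAJ

Query: 2020-08-27 13:51 UTC
Rule 2/4 (EAJ, +01:45): 2020-07-26 15:44 UTC ≤ query < 2021-01-20 15:11 UTC
13·60 + 51 + 105 = 936 min
936 = 0·1440 + 936; 936 = 15·60 + 36 → 15:36, same day
→ 2020-08-27 15:36 EAJ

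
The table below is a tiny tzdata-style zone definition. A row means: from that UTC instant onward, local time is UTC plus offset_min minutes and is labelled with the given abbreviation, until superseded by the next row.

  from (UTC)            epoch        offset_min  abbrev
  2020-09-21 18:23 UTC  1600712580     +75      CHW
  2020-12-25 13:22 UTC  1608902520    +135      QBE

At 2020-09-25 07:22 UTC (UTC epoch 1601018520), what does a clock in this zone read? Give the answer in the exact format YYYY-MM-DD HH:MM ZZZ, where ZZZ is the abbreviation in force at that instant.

2020-09-25 08:37 CHW

Query: 2020-09-25 07:22 UTC
Rule 1/2 (CHW, +01:15): 2020-09-21 18:23 UTC ≤ query < 2020-12-25 13:22 UTC
7·60 + 22 + 75 = 517 min
517 = 0·1440 + 517; 517 = 8·60 + 37 → 08:37, same day
→ 2020-09-25 08:37 CHW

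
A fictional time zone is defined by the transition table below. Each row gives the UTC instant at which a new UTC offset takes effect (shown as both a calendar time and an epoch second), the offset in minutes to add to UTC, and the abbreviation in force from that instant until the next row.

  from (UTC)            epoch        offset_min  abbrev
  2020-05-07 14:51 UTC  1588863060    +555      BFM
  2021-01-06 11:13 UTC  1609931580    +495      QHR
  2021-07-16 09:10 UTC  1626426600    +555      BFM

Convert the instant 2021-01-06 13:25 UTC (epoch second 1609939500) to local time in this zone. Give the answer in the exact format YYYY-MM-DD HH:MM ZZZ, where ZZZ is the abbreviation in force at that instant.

Query: 2021-01-06 13:25 UTC
Rule 2/3 (QHR, +08:15): 2021-01-06 11:13 UTC ≤ query < 2021-07-16 09:10 UTC
13·60 + 25 + 495 = 1300 min
1300 = 0·1440 + 1300; 1300 = 21·60 + 40 → 21:40, same day
→ 2021-01-06 21:40 QHR

2021-01-06 21:40 QHR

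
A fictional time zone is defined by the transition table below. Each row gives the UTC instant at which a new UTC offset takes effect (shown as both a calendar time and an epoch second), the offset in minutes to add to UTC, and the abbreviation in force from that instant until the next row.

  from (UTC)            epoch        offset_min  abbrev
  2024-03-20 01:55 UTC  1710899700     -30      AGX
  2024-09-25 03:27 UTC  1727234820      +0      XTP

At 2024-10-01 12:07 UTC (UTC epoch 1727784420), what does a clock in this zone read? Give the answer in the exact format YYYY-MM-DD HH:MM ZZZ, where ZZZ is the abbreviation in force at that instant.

2024-10-01 12:07 XTP

Query: 2024-10-01 12:07 UTC
Rule 2/2 (XTP, +00:00): 2024-09-25 03:27 UTC ≤ query < +∞
12·60 + 7 + 0 = 727 min
727 = 0·1440 + 727; 727 = 12·60 + 7 → 12:07, same day
→ 2024-10-01 12:07 XTP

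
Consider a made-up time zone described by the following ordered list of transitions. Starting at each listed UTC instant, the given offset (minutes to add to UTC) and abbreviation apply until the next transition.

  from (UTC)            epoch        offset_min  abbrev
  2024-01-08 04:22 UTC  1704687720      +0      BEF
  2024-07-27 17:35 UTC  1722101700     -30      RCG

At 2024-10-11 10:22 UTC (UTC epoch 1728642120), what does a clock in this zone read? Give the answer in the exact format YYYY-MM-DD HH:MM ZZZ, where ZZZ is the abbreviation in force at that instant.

2024-10-11 09:52 RCG

Query: 2024-10-11 10:22 UTC
Rule 2/2 (RCG, -00:30): 2024-07-27 17:35 UTC ≤ query < +∞
10·60 + 22 - 30 = 592 min
592 = 0·1440 + 592; 592 = 9·60 + 52 → 09:52, same day
→ 2024-10-11 09:52 RCG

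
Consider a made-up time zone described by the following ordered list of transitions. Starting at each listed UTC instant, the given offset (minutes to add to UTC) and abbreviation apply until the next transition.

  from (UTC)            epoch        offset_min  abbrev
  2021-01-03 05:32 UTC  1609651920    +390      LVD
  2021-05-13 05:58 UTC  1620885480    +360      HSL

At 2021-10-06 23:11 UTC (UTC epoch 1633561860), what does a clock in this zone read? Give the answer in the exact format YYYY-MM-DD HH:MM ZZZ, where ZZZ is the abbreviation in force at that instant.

Query: 2021-10-06 23:11 UTC
Rule 2/2 (HSL, +06:00): 2021-05-13 05:58 UTC ≤ query < +∞
23·60 + 11 + 360 = 1751 min
1751 = 1·1440 + 311; 311 = 5·60 + 11 → 05:11, 2021-10-06 + 1 day = 2021-10-07
→ 2021-10-07 05:11 HSL

2021-10-07 05:11 HSL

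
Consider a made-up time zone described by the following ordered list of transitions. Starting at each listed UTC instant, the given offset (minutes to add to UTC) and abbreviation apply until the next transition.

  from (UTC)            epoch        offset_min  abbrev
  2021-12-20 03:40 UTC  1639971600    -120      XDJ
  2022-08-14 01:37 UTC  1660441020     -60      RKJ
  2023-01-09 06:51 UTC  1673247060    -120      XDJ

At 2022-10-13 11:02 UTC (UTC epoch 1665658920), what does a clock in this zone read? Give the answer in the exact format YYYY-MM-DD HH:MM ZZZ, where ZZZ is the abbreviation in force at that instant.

Query: 2022-10-13 11:02 UTC
Rule 2/3 (RKJ, -01:00): 2022-08-14 01:37 UTC ≤ query < 2023-01-09 06:51 UTC
11·60 + 2 - 60 = 602 min
602 = 0·1440 + 602; 602 = 10·60 + 2 → 10:02, same day
→ 2022-10-13 10:02 RKJ

2022-10-13 10:02 RKJ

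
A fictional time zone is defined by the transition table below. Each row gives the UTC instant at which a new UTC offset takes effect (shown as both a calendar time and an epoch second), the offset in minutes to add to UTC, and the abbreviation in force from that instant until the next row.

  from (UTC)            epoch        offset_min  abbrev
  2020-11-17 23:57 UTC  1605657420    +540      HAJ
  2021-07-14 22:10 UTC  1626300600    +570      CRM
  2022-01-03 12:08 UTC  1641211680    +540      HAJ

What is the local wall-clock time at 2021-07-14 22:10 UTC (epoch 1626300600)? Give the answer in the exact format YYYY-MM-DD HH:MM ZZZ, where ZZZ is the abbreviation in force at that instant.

Query: 2021-07-14 22:10 UTC
Rule 2/3 (CRM, +09:30): 2021-07-14 22:10 UTC ≤ query < 2022-01-03 12:08 UTC
22·60 + 10 + 570 = 1900 min
1900 = 1·1440 + 460; 460 = 7·60 + 40 → 07:40, 2021-07-14 + 1 day = 2021-07-15
→ 2021-07-15 07:40 CRM

2021-07-15 07:40 CRM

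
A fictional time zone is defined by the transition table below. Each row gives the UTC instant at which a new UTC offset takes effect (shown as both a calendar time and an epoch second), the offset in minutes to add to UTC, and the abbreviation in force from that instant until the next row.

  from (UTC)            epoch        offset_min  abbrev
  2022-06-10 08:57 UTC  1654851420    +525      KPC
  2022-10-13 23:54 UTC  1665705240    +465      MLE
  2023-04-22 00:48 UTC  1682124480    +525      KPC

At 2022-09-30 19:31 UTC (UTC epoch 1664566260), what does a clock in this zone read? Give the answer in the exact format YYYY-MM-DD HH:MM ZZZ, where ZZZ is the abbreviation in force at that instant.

2022-10-01 04:16 KPC

Query: 2022-09-30 19:31 UTC
Rule 1/3 (KPC, +08:45): 2022-06-10 08:57 UTC ≤ query < 2022-10-13 23:54 UTC
19·60 + 31 + 525 = 1696 min
1696 = 1·1440 + 256; 256 = 4·60 + 16 → 04:16, 2022-09-30 + 1 day = 2022-10-01
→ 2022-10-01 04:16 KPC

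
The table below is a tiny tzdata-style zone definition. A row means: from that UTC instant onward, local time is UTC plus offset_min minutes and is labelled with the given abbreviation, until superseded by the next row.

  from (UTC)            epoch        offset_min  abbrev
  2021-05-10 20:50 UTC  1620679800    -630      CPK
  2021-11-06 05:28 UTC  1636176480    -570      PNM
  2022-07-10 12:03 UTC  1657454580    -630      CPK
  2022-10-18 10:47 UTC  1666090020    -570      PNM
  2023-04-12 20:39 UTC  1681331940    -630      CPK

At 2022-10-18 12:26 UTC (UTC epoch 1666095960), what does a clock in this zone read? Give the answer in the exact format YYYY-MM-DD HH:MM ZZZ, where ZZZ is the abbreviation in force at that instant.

2022-10-18 02:56 PNM

Query: 2022-10-18 12:26 UTC
Rule 4/5 (PNM, -09:30): 2022-10-18 10:47 UTC ≤ query < 2023-04-12 20:39 UTC
12·60 + 26 - 570 = 176 min
176 = 0·1440 + 176; 176 = 2·60 + 56 → 02:56, same day
→ 2022-10-18 02:56 PNM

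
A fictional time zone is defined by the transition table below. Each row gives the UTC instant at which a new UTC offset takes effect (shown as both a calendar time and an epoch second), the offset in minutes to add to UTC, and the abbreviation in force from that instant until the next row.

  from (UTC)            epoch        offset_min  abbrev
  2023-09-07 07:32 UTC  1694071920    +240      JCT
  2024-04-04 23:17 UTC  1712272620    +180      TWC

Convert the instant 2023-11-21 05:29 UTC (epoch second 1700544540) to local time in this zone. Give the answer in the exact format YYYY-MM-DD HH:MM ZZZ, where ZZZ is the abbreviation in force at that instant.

Query: 2023-11-21 05:29 UTC
Rule 1/2 (JCT, +04:00): 2023-09-07 07:32 UTC ≤ query < 2024-04-04 23:17 UTC
5·60 + 29 + 240 = 569 min
569 = 0·1440 + 569; 569 = 9·60 + 29 → 09:29, same day
→ 2023-11-21 09:29 JCT

2023-11-21 09:29 JCT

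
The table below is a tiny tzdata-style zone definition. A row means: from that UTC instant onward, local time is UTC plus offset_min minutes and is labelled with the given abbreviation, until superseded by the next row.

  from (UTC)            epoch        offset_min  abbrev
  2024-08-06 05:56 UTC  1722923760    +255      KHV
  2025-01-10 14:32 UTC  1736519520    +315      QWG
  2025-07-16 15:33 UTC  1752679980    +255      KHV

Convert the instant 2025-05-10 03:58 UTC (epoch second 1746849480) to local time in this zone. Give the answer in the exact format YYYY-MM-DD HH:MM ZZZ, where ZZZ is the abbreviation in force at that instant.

2025-05-10 09:13 QWG

Query: 2025-05-10 03:58 UTC
Rule 2/3 (QWG, +05:15): 2025-01-10 14:32 UTC ≤ query < 2025-07-16 15:33 UTC
3·60 + 58 + 315 = 553 min
553 = 0·1440 + 553; 553 = 9·60 + 13 → 09:13, same day
→ 2025-05-10 09:13 QWG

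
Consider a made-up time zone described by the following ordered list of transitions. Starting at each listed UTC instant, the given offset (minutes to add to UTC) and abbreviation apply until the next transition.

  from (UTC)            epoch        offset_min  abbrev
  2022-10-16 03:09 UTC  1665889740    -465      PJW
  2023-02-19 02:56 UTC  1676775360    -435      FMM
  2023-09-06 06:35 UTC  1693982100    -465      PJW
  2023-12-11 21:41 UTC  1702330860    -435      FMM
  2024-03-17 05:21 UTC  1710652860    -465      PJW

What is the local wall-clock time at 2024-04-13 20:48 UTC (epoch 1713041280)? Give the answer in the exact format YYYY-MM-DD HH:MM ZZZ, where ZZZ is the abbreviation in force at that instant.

2024-04-13 13:03 PJW

Query: 2024-04-13 20:48 UTC
Rule 5/5 (PJW, -07:45): 2024-03-17 05:21 UTC ≤ query < +∞
20·60 + 48 - 465 = 783 min
783 = 0·1440 + 783; 783 = 13·60 + 3 → 13:03, same day
→ 2024-04-13 13:03 PJW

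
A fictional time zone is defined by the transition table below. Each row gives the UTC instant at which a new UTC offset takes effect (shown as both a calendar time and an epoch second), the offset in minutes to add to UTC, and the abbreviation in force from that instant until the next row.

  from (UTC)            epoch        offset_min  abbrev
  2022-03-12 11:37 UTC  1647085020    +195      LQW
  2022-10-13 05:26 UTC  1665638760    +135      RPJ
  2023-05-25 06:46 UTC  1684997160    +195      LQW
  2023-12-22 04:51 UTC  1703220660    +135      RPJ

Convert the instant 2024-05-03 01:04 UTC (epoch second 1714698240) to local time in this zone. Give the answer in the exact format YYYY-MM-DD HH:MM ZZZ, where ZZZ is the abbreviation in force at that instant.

Query: 2024-05-03 01:04 UTC
Rule 4/4 (RPJ, +02:15): 2023-12-22 04:51 UTC ≤ query < +∞
1·60 + 4 + 135 = 199 min
199 = 0·1440 + 199; 199 = 3·60 + 19 → 03:19, same day
→ 2024-05-03 03:19 RPJ

2024-05-03 03:19 RPJ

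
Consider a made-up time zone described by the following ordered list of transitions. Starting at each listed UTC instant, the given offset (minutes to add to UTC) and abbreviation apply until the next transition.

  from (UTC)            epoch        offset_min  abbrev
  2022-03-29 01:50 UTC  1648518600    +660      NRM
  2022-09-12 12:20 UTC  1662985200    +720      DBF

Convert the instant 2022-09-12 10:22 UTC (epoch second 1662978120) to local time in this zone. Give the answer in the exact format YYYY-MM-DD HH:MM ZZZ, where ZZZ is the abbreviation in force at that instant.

Query: 2022-09-12 10:22 UTC
Rule 1/2 (NRM, +11:00): 2022-03-29 01:50 UTC ≤ query < 2022-09-12 12:20 UTC
10·60 + 22 + 660 = 1282 min
1282 = 0·1440 + 1282; 1282 = 21·60 + 22 → 21:22, same day
→ 2022-09-12 21:22 NRM

2022-09-12 21:22 NRM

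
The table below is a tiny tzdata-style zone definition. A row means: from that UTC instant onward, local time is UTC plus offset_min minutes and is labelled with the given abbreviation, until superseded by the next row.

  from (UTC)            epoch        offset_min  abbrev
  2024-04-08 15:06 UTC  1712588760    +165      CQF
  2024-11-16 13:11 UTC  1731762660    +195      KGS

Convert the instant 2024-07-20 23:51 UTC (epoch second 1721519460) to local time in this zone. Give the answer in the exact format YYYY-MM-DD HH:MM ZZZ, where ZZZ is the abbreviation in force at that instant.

Query: 2024-07-20 23:51 UTC
Rule 1/2 (CQF, +02:45): 2024-04-08 15:06 UTC ≤ query < 2024-11-16 13:11 UTC
23·60 + 51 + 165 = 1596 min
1596 = 1·1440 + 156; 156 = 2·60 + 36 → 02:36, 2024-07-20 + 1 day = 2024-07-21
→ 2024-07-21 02:36 CQF

2024-07-21 02:36 CQF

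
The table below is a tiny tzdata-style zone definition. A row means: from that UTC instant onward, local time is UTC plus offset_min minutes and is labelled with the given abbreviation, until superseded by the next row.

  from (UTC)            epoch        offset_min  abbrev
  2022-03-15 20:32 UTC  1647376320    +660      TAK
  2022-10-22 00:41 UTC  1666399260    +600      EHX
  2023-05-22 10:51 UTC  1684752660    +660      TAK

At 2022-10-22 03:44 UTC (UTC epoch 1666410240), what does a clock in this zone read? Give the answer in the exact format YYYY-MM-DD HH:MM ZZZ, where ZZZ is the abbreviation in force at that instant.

2022-10-22 13:44 EHX

Query: 2022-10-22 03:44 UTC
Rule 2/3 (EHX, +10:00): 2022-10-22 00:41 UTC ≤ query < 2023-05-22 10:51 UTC
3·60 + 44 + 600 = 824 min
824 = 0·1440 + 824; 824 = 13·60 + 44 → 13:44, same day
→ 2022-10-22 13:44 EHX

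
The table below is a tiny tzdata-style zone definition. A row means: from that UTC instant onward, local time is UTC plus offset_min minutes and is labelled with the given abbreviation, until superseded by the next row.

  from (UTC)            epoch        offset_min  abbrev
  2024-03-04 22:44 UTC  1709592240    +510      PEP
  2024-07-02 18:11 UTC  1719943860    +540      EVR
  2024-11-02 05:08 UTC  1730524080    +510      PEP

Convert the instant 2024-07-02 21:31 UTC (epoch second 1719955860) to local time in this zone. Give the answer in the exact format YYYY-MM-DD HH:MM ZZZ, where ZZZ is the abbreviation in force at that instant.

Query: 2024-07-02 21:31 UTC
Rule 2/3 (EVR, +09:00): 2024-07-02 18:11 UTC ≤ query < 2024-11-02 05:08 UTC
21·60 + 31 + 540 = 1831 min
1831 = 1·1440 + 391; 391 = 6·60 + 31 → 06:31, 2024-07-02 + 1 day = 2024-07-03
→ 2024-07-03 06:31 EVR

2024-07-03 06:31 EVR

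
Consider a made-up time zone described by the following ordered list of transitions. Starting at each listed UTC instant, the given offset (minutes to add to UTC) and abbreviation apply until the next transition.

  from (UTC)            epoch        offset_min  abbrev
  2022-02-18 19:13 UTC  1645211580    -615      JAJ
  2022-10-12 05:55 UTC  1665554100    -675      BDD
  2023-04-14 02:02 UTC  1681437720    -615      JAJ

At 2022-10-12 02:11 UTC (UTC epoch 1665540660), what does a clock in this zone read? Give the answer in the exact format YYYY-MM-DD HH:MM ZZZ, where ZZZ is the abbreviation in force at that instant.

2022-10-11 15:56 JAJ

Query: 2022-10-12 02:11 UTC
Rule 1/3 (JAJ, -10:15): 2022-02-18 19:13 UTC ≤ query < 2022-10-12 05:55 UTC
2·60 + 11 - 615 = -484 min
-484 = -1·1440 + 956; 956 = 15·60 + 56 → 15:56, 2022-10-12 - 1 day = 2022-10-11
→ 2022-10-11 15:56 JAJ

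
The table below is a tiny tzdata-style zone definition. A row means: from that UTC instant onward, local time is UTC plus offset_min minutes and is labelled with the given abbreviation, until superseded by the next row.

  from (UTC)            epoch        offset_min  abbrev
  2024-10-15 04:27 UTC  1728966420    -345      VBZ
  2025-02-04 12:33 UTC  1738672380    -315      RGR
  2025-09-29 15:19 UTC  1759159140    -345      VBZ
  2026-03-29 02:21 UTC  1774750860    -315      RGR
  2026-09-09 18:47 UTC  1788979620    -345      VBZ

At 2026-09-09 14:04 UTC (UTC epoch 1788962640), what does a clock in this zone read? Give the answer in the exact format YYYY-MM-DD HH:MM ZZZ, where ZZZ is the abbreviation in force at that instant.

2026-09-09 08:49 RGR

Query: 2026-09-09 14:04 UTC
Rule 4/5 (RGR, -05:15): 2026-03-29 02:21 UTC ≤ query < 2026-09-09 18:47 UTC
14·60 + 4 - 315 = 529 min
529 = 0·1440 + 529; 529 = 8·60 + 49 → 08:49, same day
→ 2026-09-09 08:49 RGR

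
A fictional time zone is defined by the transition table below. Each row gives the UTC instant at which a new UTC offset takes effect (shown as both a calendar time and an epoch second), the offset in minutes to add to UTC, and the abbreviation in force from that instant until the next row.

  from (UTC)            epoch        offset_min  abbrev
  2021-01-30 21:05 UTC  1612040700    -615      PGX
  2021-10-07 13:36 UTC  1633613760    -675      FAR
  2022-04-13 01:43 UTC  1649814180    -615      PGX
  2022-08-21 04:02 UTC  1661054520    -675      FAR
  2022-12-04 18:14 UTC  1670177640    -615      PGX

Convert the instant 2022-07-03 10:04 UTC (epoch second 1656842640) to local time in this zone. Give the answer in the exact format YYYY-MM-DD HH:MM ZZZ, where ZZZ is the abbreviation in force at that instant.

2022-07-02 23:49 PGX

Query: 2022-07-03 10:04 UTC
Rule 3/5 (PGX, -10:15): 2022-04-13 01:43 UTC ≤ query < 2022-08-21 04:02 UTC
10·60 + 4 - 615 = -11 min
-11 = -1·1440 + 1429; 1429 = 23·60 + 49 → 23:49, 2022-07-03 - 1 day = 2022-07-02
→ 2022-07-02 23:49 PGX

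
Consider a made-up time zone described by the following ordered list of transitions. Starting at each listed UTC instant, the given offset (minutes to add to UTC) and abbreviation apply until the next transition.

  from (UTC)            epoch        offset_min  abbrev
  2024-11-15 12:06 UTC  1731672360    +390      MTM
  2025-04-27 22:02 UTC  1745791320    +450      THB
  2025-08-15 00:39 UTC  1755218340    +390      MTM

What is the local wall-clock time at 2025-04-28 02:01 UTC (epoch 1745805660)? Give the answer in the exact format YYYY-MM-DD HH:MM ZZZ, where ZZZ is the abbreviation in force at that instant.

2025-04-28 09:31 THB

Query: 2025-04-28 02:01 UTC
Rule 2/3 (THB, +07:30): 2025-04-27 22:02 UTC ≤ query < 2025-08-15 00:39 UTC
2·60 + 1 + 450 = 571 min
571 = 0·1440 + 571; 571 = 9·60 + 31 → 09:31, same day
→ 2025-04-28 09:31 THB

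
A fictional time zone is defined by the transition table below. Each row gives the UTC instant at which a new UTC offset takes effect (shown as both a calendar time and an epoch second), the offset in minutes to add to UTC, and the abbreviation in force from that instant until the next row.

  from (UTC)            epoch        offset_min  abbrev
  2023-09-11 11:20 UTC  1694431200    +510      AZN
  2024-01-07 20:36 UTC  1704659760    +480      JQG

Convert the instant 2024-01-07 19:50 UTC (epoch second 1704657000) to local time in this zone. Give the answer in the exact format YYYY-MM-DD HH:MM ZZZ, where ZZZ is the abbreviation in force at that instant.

Query: 2024-01-07 19:50 UTC
Rule 1/2 (AZN, +08:30): 2023-09-11 11:20 UTC ≤ query < 2024-01-07 20:36 UTC
19·60 + 50 + 510 = 1700 min
1700 = 1·1440 + 260; 260 = 4·60 + 20 → 04:20, 2024-01-07 + 1 day = 2024-01-08
→ 2024-01-08 04:20 AZN

2024-01-08 04:20 AZN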